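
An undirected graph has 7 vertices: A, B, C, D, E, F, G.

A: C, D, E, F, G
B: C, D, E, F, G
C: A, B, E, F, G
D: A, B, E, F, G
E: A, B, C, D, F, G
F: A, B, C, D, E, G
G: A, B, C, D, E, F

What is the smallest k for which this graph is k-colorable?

A, C, E, F, G are mutually adjacent (a clique of size 5), so at least 5 colors are needed.
5 colors suffice: A=5, B=5, C=4, D=4, E=1, F=2, G=3. Every edge joins two different colors.

5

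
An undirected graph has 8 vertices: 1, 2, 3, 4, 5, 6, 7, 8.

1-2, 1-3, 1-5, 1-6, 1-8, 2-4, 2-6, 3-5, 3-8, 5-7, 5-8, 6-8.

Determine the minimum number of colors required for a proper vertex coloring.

1, 3, 5, 8 form a clique, so at least 4 colors are needed.
4 colors suffice: 1=red, 2=green, 3=yellow, 4=red, 5=blue, 6=blue, 7=red, 8=green. No two adjacent vertices share a color.

4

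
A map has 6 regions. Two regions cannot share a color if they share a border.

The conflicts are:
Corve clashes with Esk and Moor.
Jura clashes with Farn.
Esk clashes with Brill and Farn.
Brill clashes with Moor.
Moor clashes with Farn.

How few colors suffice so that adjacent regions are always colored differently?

2

Jura and Farn conflict, so at least 2 colors are needed.
2 colors suffice: color 1 → {Corve, Brill, Farn}; color 2 → {Jura, Esk, Moor}. No two conflicting regions share a color.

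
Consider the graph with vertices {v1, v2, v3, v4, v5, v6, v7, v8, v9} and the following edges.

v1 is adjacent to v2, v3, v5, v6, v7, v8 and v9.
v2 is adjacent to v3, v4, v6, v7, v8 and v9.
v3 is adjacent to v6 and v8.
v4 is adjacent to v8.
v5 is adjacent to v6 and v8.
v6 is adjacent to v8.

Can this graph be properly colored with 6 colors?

Yes

The chromatic number is 5. v1, v2, v3, v6, v8 are pairwise adjacent (a clique of size 5), so at least 5 colors are needed.
5 colors suffice: color R → {v2, v5}; color B → {v1, v4}; color G → {v7, v8, v9}; color Y → {v6}; color P → {v3}.
Since 6 ≥ 5, a proper 6-coloring certainly exists.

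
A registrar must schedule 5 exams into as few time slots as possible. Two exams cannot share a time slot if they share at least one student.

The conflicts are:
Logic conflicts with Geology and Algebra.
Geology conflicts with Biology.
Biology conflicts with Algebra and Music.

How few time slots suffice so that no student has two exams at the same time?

2

Biology and Algebra conflict, so at least 2 time slots are needed.
A valid assignment using 2 time slots: Logic=1, Geology=2, Biology=1, Algebra=2, Music=2. Every pair that conflicts lands in different time slots.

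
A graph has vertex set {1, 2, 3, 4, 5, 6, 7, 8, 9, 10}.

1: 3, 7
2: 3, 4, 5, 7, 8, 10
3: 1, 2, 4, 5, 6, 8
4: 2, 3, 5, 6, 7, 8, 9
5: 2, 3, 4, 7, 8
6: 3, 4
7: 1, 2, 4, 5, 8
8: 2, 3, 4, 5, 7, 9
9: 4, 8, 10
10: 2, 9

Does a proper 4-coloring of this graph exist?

2, 4, 5, 7, 8 form a clique, so at least 5 colors are needed.
So 4 colors are not enough.

No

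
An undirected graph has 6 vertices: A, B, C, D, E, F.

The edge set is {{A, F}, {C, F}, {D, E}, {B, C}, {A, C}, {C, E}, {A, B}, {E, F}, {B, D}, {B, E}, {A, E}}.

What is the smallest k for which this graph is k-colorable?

4

A, B, C, E form a clique, so at least 4 colors are needed.
One proper 4-coloring: A=blue, B=yellow, C=green, D=blue, E=red, F=yellow. No two adjacent vertices share a color.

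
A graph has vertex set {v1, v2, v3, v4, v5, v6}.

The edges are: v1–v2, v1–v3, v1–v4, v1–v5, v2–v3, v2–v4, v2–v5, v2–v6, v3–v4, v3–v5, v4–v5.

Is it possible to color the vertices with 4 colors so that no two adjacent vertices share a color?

v1, v2, v3, v4, v5 form a clique, so at least 5 colors are needed.
So 4 colors are not enough.

No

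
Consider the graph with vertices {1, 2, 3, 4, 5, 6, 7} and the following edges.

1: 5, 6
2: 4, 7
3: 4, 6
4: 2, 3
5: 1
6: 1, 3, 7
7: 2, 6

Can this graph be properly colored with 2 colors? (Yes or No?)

The cycle 4-2-7-6-3-4 has odd length 5, so it cannot be 2-colored; at least 3 colors are needed.
So 2 colors are not enough.

No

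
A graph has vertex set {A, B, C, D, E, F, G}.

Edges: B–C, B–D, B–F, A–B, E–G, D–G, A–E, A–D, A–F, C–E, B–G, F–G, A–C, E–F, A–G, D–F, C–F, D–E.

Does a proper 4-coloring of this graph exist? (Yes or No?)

No

A, B, D, F, G are pairwise adjacent (a clique of size 5), so at least 5 colors are needed.
So 4 colors are not enough.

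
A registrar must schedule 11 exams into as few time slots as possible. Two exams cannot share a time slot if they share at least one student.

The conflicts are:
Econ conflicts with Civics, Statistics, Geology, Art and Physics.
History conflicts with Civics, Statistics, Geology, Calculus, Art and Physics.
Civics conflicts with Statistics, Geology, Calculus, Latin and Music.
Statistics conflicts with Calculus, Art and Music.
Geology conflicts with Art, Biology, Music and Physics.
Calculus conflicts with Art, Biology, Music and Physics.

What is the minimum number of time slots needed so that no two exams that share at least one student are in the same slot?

4

History, Statistics, Calculus, Art pairwise conflict, so at least 4 time slots are needed.
4 time slots suffice: time slot 1 → {Geology, Calculus, Latin}; time slot 2 → {Civics, Art, Biology, Physics}; time slot 3 → {Statistics}; time slot 4 → {Econ, History, Music}. Every pair that conflicts lands in different time slots.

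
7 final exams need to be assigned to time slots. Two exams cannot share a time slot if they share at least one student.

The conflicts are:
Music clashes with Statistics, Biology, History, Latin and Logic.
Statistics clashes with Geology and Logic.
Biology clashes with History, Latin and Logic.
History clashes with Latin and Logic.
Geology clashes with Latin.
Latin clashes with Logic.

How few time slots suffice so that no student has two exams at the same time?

5

Music, Biology, History, Latin, Logic are mutually in conflict, so at least 5 time slots are needed.
5 time slots suffice: time slot 1 → {Statistics, Latin}; time slot 2 → {Music, Geology}; time slot 3 → {Logic}; time slot 4 → {History}; time slot 5 → {Biology}. Each listed conflict is separated.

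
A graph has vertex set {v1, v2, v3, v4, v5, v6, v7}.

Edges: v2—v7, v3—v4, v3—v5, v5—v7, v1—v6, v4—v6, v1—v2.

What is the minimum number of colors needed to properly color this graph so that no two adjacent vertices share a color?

The cycle v7-v2-v1-v6-v4-v3-v5-v7 has odd length 7, so it cannot be 2-colored; at least 3 colors are needed.
3 colors suffice: color 1 → {v3, v6, v7}; color 2 → {v2, v4, v5}; color 3 → {v1}. Every edge joins two different colors.

3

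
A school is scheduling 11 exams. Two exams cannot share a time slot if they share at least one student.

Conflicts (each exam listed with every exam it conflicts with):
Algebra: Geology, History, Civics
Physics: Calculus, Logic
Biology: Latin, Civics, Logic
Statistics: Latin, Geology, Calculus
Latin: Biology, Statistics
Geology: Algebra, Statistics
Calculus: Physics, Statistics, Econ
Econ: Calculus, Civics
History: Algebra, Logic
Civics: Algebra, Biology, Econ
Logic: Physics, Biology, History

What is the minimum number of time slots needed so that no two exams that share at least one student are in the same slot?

The cycle Algebra-History-Logic-Biology-Civics-Algebra has odd length 5, so it cannot be 2-colored; at least 3 time slots are needed.
3 time slots suffice: time slot 1 → {Algebra, Latin, Calculus, Logic}; time slot 2 → {Physics, Statistics, History, Civics}; time slot 3 → {Biology, Geology, Econ}. Each listed conflict is separated.

3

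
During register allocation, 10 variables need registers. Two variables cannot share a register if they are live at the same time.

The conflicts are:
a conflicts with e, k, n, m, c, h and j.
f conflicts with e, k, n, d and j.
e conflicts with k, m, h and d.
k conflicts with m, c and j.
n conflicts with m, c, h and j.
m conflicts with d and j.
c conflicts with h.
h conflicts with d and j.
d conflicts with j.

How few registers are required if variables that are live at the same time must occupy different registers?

a, e, k, m pairwise conflict, so at least 4 registers are needed.
Using 4 registers: a=1, f=1, e=2, k=3, n=3, m=4, c=2, h=4, d=3, j=2. Each listed conflict is separated.

4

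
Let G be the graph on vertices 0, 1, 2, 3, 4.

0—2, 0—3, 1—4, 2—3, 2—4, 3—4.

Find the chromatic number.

3

0, 2, 3 are mutually adjacent, so at least 3 colors are needed.
3 colors suffice: 0=b, 1=a, 2=a, 3=c, 4=b. Every edge joins two different colors.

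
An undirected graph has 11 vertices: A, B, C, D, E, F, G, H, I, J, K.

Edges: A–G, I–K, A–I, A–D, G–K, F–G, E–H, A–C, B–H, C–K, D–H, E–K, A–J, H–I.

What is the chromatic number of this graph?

B and H are adjacent, so at least 2 colors are needed.
2 colors suffice: A=red, B=blue, C=blue, D=blue, E=blue, F=red, G=blue, H=red, I=blue, J=blue, K=red. Every edge joins two different colors.

2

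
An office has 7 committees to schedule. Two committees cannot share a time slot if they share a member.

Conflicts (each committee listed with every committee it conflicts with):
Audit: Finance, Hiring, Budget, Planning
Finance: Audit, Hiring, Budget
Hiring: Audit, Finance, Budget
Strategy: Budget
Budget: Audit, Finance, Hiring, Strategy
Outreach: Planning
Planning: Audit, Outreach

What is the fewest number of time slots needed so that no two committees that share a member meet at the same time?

Audit, Finance, Hiring, Budget all conflict with each other, so at least 4 time slots are needed.
4 time slots suffice: Audit=2, Finance=4, Hiring=3, Strategy=2, Budget=1, Outreach=2, Planning=1. Each listed conflict is separated.

4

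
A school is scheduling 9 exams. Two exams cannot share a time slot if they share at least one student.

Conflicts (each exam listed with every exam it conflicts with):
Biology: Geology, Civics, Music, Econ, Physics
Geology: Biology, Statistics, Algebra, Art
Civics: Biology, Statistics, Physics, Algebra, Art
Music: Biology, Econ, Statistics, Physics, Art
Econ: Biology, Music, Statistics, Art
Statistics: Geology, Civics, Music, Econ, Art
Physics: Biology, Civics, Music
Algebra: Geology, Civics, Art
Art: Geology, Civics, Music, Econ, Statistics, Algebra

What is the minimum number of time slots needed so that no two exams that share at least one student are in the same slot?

4

Music, Econ, Statistics, Art all conflict with each other, so at least 4 time slots are needed.
4 time slots suffice: time slot 1 → {Biology, Art}; time slot 2 → {Geology, Civics, Music}; time slot 3 → {Statistics, Physics, Algebra}; time slot 4 → {Econ}. Every pair that conflicts lands in different time slots.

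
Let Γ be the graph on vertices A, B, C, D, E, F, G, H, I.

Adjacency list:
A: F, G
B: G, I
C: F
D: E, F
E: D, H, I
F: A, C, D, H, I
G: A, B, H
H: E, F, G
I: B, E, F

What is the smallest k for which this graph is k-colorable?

3

The cycle B-I-F-A-G-B has odd length 5, so it cannot be 2-colored; at least 3 colors are needed.
3 colors suffice: color 1 → {E, F, G}; color 2 → {A, C, D, H, I}; color 3 → {B}. Each edge has distinct colors on its endpoints.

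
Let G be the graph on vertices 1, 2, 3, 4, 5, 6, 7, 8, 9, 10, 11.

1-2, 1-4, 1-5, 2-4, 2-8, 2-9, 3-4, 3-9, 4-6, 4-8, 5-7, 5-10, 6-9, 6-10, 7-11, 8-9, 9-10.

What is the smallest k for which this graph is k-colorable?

1, 2, 4 are pairwise adjacent, so at least 3 colors are needed.
3 colors suffice: color a → {4, 5, 9, 11}; color b → {2, 3, 7, 10}; color c → {1, 6, 8}. Each edge has distinct colors on its endpoints.

3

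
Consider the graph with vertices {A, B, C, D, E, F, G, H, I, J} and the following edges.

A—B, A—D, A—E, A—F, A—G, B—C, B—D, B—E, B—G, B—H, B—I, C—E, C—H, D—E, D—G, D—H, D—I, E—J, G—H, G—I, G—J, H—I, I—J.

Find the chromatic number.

B, D, G, H, I are pairwise adjacent (a clique of size 5), so at least 5 colors are needed.
One proper 5-coloring: A=4, B=1, C=2, D=2, E=3, F=1, G=3, H=5, I=4, J=1. No two adjacent vertices share a color.

5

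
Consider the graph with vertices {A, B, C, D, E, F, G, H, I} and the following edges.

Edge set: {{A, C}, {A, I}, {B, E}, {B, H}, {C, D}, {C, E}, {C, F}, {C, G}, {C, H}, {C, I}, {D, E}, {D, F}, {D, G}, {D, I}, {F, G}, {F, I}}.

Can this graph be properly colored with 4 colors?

The chromatic number is 4. C, D, F, G are mutually adjacent (a clique of size 4), so at least 4 colors are needed.
A valid assignment using 4 colors: A=blue, B=red, C=red, D=blue, E=green, F=yellow, G=green, H=blue, I=green.
That is already a proper 4-coloring.

Yes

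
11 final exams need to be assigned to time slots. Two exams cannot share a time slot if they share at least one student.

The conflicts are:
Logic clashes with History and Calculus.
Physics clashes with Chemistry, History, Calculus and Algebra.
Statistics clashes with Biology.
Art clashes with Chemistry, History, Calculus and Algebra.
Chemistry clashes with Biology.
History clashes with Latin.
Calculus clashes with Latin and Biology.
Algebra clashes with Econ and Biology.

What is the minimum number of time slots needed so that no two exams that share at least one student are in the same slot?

2

Art and History conflict, so at least 2 time slots are needed.
A valid assignment using 2 time slots: Logic=2, Physics=2, Statistics=1, Art=2, Chemistry=1, History=1, Calculus=1, Algebra=1, Latin=2, Econ=2, Biology=2. Each listed conflict is separated.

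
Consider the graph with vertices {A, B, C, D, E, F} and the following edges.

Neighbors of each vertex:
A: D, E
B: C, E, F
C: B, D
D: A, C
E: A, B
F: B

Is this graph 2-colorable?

The cycle B-E-A-D-C-B has odd length 5, so it cannot be 2-colored; at least 3 colors are needed.
So 2 colors are not enough.

No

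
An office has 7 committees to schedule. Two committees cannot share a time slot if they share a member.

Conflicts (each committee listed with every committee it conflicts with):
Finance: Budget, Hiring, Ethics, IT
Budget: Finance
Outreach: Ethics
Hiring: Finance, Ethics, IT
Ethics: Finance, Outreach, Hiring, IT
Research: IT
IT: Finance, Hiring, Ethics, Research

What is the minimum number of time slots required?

4

Finance, Hiring, Ethics, IT pairwise conflict, so at least 4 time slots are needed.
4 time slots suffice: time slot 1 → {Budget, Ethics, Research}; time slot 2 → {Outreach, IT}; time slot 3 → {Finance}; time slot 4 → {Hiring}. Every pair that conflicts lands in different time slots.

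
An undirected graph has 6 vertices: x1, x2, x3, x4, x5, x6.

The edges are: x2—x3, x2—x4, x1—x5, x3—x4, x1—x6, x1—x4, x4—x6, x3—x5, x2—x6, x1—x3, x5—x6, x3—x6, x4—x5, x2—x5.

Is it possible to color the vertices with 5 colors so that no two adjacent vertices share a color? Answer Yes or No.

Yes

The chromatic number is 5. x1, x3, x4, x5, x6 form a clique, so at least 5 colors are needed.
A valid assignment using 5 colors: x1=P, x2=P, x3=Y, x4=R, x5=B, x6=G.
That is already a proper 5-coloring.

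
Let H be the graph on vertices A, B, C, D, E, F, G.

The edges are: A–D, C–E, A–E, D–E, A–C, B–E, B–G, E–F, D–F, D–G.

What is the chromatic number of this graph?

D, E, F are mutually adjacent, so at least 3 colors are needed.
3 colors suffice: A=green, B=blue, C=blue, D=blue, E=red, F=green, G=red. Every edge joins two different colors.

3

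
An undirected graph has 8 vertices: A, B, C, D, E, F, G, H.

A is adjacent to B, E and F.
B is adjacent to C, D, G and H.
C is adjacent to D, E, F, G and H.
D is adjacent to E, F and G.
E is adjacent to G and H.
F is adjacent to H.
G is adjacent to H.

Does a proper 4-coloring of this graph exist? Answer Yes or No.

Yes

The chromatic number is 4. B, C, D, G are pairwise adjacent (a clique of size 4), so at least 4 colors are needed.
4 colors suffice: color red → {A, C}; color blue → {F, G}; color green → {D, H}; color yellow → {B, E}.
That is already a proper 4-coloring.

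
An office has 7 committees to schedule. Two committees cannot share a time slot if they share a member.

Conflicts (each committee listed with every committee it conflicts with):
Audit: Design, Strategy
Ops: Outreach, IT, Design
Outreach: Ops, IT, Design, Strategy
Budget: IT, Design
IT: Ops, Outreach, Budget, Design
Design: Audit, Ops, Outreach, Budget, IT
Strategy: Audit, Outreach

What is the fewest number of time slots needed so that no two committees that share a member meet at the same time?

4

Ops, Outreach, IT, Design all conflict with each other, so at least 4 time slots are needed.
4 time slots suffice: Audit=2, Ops=4, Outreach=2, Budget=2, IT=3, Design=1, Strategy=1. No two conflicting committees share a time slot.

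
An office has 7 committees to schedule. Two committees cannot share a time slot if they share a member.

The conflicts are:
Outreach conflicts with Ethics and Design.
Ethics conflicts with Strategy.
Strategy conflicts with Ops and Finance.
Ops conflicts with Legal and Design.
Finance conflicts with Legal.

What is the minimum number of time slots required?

3

The cycle Strategy-Ethics-Outreach-Design-Ops-Strategy has odd length 5, so it cannot be 2-colored; at least 3 time slots are needed.
A valid assignment using 3 time slots: Outreach=1, Ethics=2, Strategy=1, Ops=2, Finance=2, Legal=1, Design=3. Each listed conflict is separated.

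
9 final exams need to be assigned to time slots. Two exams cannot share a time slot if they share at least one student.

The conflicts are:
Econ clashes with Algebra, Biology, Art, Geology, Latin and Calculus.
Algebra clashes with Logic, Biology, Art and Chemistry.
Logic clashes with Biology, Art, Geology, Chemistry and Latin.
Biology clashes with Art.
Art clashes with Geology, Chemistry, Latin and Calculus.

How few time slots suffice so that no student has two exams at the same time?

Econ, Algebra, Biology, Art pairwise conflict, so at least 4 time slots are needed.
4 time slots suffice: time slot 1 → {Art}; time slot 2 → {Econ, Logic}; time slot 3 → {Algebra, Geology, Latin, Calculus}; time slot 4 → {Biology, Chemistry}. Each listed conflict is separated.

4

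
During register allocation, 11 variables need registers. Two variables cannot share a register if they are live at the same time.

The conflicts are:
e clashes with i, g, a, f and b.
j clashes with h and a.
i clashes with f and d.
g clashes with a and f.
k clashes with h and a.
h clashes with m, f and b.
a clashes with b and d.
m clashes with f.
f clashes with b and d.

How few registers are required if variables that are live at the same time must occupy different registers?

3

e, a, b pairwise conflict, so at least 3 registers are needed.
3 registers suffice: register 1 → {a, f}; register 2 → {e, h, d}; register 3 → {j, i, g, k, m, b}. No two conflicting variables share a register.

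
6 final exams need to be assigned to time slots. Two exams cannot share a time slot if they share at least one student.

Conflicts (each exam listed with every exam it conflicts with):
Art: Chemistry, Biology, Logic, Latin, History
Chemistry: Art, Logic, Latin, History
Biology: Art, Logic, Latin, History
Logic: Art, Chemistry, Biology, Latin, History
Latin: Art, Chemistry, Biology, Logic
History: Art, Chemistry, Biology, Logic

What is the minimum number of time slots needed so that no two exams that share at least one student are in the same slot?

4

Art, Biology, Logic, Latin are mutually in conflict, so at least 4 time slots are needed.
4 time slots suffice: time slot 1 → {Logic}; time slot 2 → {Art}; time slot 3 → {Chemistry, Biology}; time slot 4 → {Latin, History}. Every pair that conflicts lands in different time slots.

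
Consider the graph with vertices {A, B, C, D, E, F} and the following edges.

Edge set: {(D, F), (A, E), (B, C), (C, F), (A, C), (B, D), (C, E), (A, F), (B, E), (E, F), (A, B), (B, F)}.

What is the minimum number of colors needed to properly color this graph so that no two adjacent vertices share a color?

5

A, B, C, E, F are mutually adjacent (a clique of size 5), so at least 5 colors are needed.
5 colors suffice: color red → {B}; color blue → {F}; color green → {A, D}; color yellow → {E}; color purple → {C}. Every edge joins two different colors.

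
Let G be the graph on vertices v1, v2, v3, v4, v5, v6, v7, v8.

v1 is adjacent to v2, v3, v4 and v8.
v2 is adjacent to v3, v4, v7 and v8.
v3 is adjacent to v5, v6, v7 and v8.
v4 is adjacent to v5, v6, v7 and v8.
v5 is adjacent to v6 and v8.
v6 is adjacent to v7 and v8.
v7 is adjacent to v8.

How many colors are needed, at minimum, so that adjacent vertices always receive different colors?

4

v3, v5, v6, v8 form a clique, so at least 4 colors are needed.
4 colors suffice: color 1 → {v8}; color 2 → {v3, v4}; color 3 → {v2, v6}; color 4 → {v1, v5, v7}. Each edge has distinct colors on its endpoints.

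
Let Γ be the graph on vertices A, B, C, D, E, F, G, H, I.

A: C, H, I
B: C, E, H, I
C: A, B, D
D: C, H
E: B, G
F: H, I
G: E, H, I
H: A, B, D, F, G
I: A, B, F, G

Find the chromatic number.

2

F and I are adjacent, so at least 2 colors are needed.
2 colors suffice: color 1 → {C, E, H, I}; color 2 → {A, B, D, F, G}. Each edge has distinct colors on its endpoints.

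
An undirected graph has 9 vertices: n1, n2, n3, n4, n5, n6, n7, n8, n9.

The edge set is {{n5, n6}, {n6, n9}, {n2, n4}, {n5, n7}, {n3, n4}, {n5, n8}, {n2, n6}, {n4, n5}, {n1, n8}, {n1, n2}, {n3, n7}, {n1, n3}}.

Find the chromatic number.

The cycle n1-n3-n4-n5-n8-n1 has odd length 5, so it cannot be 2-colored; at least 3 colors are needed.
One proper 3-coloring: n1=blue, n2=red, n3=red, n4=blue, n5=red, n6=blue, n7=blue, n8=green, n9=red. Each edge has distinct colors on its endpoints.

3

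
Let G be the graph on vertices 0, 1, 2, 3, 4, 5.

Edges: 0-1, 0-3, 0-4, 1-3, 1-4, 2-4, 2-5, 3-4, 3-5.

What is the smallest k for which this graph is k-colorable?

4

0, 1, 3, 4 are pairwise adjacent (a clique of size 4), so at least 4 colors are needed.
4 colors suffice: color red → {2, 3}; color blue → {4, 5}; color green → {1}; color yellow → {0}. Each edge has distinct colors on its endpoints.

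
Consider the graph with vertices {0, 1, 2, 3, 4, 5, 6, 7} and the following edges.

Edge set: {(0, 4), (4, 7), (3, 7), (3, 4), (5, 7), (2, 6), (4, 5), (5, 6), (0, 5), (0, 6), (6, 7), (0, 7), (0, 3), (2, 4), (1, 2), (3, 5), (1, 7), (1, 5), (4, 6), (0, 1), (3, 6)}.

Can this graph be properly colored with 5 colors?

No

0, 3, 4, 5, 6, 7 form a clique, so at least 6 colors are needed.
So 5 colors are not enough.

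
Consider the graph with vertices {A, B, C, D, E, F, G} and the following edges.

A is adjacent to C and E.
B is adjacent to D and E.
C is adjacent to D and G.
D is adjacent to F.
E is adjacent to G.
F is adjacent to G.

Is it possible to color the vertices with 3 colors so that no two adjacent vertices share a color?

Yes

The chromatic number is 3. The cycle D-C-A-E-B-D has odd length 5, so it cannot be 2-colored; at least 3 colors are needed.
3 colors suffice: color 1 → {D, E}; color 2 → {B, C, F}; color 3 → {A, G}.
That is already a proper 3-coloring.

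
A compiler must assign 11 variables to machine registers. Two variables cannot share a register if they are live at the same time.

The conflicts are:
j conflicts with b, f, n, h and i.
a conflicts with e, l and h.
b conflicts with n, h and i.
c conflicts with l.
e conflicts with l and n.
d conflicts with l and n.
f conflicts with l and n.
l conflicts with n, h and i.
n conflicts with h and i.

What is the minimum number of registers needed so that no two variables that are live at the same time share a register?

4

j, b, n, i all conflict with each other, so at least 4 registers are needed.
A valid assignment using 4 registers: j=1, a=2, b=4, c=2, e=3, d=3, f=3, l=1, n=2, h=3, i=3. Every pair that conflicts lands in different registers.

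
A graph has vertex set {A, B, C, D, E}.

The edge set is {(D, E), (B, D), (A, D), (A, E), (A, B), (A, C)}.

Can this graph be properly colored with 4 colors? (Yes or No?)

The chromatic number is 3. A, D, E are pairwise adjacent, so at least 3 colors are needed.
One proper 3-coloring: A=1, B=3, C=2, D=2, E=3.
Since 4 ≥ 3, a proper 4-coloring certainly exists.

Yes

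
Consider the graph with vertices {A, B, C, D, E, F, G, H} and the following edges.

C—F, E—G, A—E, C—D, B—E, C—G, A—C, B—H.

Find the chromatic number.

C and D are adjacent, so at least 2 colors are needed.
2 colors suffice: A=2, B=2, C=1, D=2, E=1, F=2, G=2, H=1. No two adjacent vertices share a color.

2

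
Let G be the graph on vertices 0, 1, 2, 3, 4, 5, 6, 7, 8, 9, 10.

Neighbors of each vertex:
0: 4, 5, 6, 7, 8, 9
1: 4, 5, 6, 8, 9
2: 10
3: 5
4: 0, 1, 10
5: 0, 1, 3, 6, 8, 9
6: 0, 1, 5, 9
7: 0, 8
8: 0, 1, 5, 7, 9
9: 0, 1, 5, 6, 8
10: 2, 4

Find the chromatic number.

4

1, 5, 8, 9 are pairwise adjacent (a clique of size 4), so at least 4 colors are needed.
4 colors suffice: color red → {0, 1, 3, 10}; color blue → {2, 4, 5, 7}; color green → {9}; color yellow → {6, 8}. Every edge joins two different colors.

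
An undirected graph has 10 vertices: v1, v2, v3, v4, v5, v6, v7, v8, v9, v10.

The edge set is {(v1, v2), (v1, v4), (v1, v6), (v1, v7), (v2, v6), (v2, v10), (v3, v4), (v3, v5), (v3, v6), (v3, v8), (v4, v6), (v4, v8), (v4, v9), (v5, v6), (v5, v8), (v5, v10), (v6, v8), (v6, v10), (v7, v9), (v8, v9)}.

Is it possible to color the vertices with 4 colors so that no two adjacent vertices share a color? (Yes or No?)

Yes

The chromatic number is 4. v3, v4, v6, v8 are pairwise adjacent (a clique of size 4), so at least 4 colors are needed.
A valid assignment using 4 colors: v1=G, v2=B, v3=Y, v4=B, v5=B, v6=R, v7=B, v8=G, v9=R, v10=G.
That is already a proper 4-coloring.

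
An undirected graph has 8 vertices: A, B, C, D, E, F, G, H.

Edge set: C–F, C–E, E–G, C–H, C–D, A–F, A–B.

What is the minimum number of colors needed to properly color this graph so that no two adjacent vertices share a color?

2

A and B are adjacent, so at least 2 colors are needed.
A valid assignment using 2 colors: A=1, B=2, C=1, D=2, E=2, F=2, G=1, H=2. No two adjacent vertices share a color.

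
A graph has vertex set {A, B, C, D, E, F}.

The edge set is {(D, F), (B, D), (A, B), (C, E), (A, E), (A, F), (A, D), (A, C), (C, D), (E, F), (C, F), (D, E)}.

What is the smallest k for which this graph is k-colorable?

A, C, D, E, F are mutually adjacent (a clique of size 5), so at least 5 colors are needed.
A valid assignment using 5 colors: A=1, B=3, C=3, D=2, E=4, F=5. No two adjacent vertices share a color.

5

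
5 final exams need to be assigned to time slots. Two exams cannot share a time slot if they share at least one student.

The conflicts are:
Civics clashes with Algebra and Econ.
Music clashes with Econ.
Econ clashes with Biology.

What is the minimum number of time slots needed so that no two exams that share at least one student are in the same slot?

Music and Econ conflict, so at least 2 time slots are needed.
A valid assignment using 2 time slots: Civics=2, Music=2, Algebra=1, Econ=1, Biology=2. Every pair that conflicts lands in different time slots.

2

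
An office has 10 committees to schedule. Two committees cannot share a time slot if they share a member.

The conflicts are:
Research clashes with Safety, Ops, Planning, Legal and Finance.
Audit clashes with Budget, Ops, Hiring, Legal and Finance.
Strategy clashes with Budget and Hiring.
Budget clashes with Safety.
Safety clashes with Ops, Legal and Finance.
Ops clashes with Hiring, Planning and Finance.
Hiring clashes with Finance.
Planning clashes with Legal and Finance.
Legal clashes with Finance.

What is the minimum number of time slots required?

4

Research, Planning, Legal, Finance are mutually in conflict, so at least 4 time slots are needed.
A valid assignment using 4 time slots: Research=4, Audit=3, Strategy=2, Budget=1, Safety=3, Ops=2, Hiring=4, Planning=3, Legal=2, Finance=1. Every pair that conflicts lands in different time slots.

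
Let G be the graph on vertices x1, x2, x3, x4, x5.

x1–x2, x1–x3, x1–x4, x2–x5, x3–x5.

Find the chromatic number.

x1 and x4 are adjacent, so at least 2 colors are needed.
2 colors suffice: color 1 → {x1, x5}; color 2 → {x2, x3, x4}. No two adjacent vertices share a color.

2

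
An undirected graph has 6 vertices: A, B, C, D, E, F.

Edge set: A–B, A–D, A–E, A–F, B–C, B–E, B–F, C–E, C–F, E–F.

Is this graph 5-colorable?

Yes

The chromatic number is 4. B, C, E, F are mutually adjacent (a clique of size 4), so at least 4 colors are needed.
4 colors suffice: A=yellow, B=red, C=yellow, D=red, E=blue, F=green.
Since 5 ≥ 4, a proper 5-coloring certainly exists.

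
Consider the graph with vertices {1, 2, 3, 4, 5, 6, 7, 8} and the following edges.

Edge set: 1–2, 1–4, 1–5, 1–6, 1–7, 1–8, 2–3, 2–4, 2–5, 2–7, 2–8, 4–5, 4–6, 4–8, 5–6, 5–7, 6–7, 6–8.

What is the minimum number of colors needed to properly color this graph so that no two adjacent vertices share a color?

1, 2, 5, 7 are pairwise adjacent (a clique of size 4), so at least 4 colors are needed.
4 colors suffice: color a → {1, 3}; color b → {2, 6}; color c → {5, 8}; color d → {4, 7}. Every edge joins two different colors.

4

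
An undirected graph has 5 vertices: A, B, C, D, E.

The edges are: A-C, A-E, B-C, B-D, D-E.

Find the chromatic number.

3

The cycle C-B-D-E-A-C has odd length 5, so it cannot be 2-colored; at least 3 colors are needed.
3 colors suffice: color red → {A, D}; color blue → {B, E}; color green → {C}. No two adjacent vertices share a color.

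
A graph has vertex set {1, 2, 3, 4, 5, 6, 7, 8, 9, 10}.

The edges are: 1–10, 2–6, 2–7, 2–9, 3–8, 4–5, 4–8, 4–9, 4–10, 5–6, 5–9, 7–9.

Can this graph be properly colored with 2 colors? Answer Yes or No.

No

2, 7, 9 are pairwise adjacent, so at least 3 colors are needed.
So 2 colors are not enough.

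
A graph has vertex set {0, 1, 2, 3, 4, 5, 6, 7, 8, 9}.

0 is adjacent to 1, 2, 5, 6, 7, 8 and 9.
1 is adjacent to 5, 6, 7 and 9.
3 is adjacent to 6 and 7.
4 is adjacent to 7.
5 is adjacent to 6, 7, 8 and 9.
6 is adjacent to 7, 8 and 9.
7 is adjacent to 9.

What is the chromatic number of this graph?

0, 1, 5, 6, 7, 9 are pairwise adjacent (a clique of size 6), so at least 6 colors are needed.
6 colors suffice: color red → {0, 3, 4}; color blue → {2, 7, 8}; color green → {6}; color yellow → {5}; color purple → {1}; color orange → {9}. No two adjacent vertices share a color.

6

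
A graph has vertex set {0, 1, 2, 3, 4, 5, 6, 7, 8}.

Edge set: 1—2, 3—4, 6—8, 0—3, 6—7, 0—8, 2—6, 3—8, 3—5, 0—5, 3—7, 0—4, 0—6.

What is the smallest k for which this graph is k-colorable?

0, 3, 5 form a triangle, so at least 3 colors are needed.
A valid assignment using 3 colors: 0=blue, 1=red, 2=blue, 3=red, 4=green, 5=green, 6=red, 7=blue, 8=green. No two adjacent vertices share a color.

3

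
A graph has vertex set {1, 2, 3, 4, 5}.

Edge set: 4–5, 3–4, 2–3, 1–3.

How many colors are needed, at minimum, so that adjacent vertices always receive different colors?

1 and 3 are adjacent, so at least 2 colors are needed.
One proper 2-coloring: 1=b, 2=b, 3=a, 4=b, 5=a. Every edge joins two different colors.

2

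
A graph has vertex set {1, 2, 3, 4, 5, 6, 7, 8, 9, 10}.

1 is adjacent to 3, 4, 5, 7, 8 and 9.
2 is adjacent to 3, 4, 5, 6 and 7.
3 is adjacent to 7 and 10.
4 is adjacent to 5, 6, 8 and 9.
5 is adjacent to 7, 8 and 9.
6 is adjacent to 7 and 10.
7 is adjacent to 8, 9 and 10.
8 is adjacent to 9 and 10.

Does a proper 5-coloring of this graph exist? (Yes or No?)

Yes

The chromatic number is 5. 1, 4, 5, 8, 9 are pairwise adjacent (a clique of size 5), so at least 5 colors are needed.
5 colors suffice: color a → {4, 7}; color b → {2, 8}; color c → {1, 10}; color d → {3, 5, 6}; color e → {9}.
That is already a proper 5-coloring.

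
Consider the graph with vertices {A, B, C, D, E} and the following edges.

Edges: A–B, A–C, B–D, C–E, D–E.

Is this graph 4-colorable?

Yes

The chromatic number is 3. The cycle A-B-D-E-C-A has odd length 5, so it cannot be 2-colored; at least 3 colors are needed.
A valid assignment using 3 colors: A=1, B=2, C=2, D=1, E=3.
Since 4 ≥ 3, a proper 4-coloring certainly exists.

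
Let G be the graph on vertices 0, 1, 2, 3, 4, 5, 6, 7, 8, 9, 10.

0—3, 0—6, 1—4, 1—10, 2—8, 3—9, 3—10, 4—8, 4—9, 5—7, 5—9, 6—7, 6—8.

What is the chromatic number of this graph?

The cycle 10-3-9-4-1-10 has odd length 5, so it cannot be 2-colored; at least 3 colors are needed.
3 colors suffice: color a → {2, 3, 4, 5, 6}; color b → {0, 7, 8, 9, 10}; color c → {1}. No two adjacent vertices share a color.

3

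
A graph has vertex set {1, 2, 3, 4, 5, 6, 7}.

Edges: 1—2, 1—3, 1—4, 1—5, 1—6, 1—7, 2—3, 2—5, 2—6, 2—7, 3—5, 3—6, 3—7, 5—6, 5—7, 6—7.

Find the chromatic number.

1, 2, 3, 5, 6, 7 are pairwise adjacent (a clique of size 6), so at least 6 colors are needed.
6 colors suffice: color red → {1}; color blue → {4, 6}; color green → {5}; color yellow → {7}; color purple → {2}; color orange → {3}. Each edge has distinct colors on its endpoints.

6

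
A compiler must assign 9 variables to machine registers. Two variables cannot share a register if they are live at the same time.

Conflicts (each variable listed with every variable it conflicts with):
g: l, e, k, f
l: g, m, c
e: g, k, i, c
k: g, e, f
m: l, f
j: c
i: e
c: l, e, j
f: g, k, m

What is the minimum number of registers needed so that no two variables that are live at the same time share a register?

g, k, f all conflict with each other, so at least 3 registers are needed.
3 registers suffice: register 1 → {l, e, j, f}; register 2 → {g, m, i, c}; register 3 → {k}. Each listed conflict is separated.

3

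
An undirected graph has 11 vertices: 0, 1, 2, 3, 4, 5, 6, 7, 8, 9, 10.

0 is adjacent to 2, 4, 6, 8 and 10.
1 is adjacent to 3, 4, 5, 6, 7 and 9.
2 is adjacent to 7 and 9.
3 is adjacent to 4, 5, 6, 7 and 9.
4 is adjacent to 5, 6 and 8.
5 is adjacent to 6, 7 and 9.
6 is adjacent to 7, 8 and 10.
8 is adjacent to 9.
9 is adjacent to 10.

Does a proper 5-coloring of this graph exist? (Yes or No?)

Yes

The chromatic number is 5. 1, 3, 4, 5, 6 are mutually adjacent (a clique of size 5), so at least 5 colors are needed.
One proper 5-coloring: 0=blue, 1=purple, 2=yellow, 3=blue, 4=green, 5=yellow, 6=red, 7=green, 8=yellow, 9=red, 10=green.
That is already a proper 5-coloring.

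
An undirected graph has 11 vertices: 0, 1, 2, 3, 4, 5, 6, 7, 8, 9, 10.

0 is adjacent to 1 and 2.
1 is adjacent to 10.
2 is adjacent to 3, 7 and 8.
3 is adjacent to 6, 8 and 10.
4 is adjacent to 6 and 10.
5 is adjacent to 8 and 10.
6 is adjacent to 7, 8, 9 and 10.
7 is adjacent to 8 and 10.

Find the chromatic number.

3

3, 6, 10 are mutually adjacent, so at least 3 colors are needed.
3 colors suffice: color a → {0, 8, 9, 10}; color b → {1, 2, 5, 6}; color c → {3, 4, 7}. Every edge joins two different colors.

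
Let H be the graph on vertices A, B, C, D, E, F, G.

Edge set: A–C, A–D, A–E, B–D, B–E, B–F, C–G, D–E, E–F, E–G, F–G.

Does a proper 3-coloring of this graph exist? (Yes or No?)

The chromatic number is 3. A, D, E are pairwise adjacent, so at least 3 colors are needed.
3 colors suffice: A=3, B=3, C=1, D=2, E=1, F=2, G=3.
That is already a proper 3-coloring.

Yes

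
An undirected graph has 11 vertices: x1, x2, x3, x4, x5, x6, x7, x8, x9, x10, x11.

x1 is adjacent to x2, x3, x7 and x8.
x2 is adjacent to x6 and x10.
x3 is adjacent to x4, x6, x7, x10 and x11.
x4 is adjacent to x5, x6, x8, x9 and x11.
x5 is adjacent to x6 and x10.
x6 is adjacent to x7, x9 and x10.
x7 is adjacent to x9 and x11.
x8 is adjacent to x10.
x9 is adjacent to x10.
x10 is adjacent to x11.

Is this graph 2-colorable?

x3, x4, x6 form a triangle, so at least 3 colors are needed.
So 2 colors are not enough.

No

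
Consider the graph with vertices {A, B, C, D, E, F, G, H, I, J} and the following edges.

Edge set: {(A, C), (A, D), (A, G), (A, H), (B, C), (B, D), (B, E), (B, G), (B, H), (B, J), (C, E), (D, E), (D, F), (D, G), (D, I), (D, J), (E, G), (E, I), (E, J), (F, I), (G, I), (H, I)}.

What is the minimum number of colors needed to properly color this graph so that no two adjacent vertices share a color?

4

D, E, G, I are mutually adjacent (a clique of size 4), so at least 4 colors are needed.
4 colors suffice: color red → {C, D, H}; color blue → {A, B, I}; color green → {E, F}; color yellow → {G, J}. No two adjacent vertices share a color.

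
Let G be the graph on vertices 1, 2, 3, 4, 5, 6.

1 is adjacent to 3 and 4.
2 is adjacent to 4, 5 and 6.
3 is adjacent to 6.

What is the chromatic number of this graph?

The cycle 6-3-1-4-2-6 has odd length 5, so it cannot be 2-colored; at least 3 colors are needed.
3 colors suffice: 1=a, 2=a, 3=b, 4=b, 5=b, 6=c. Every edge joins two different colors.

3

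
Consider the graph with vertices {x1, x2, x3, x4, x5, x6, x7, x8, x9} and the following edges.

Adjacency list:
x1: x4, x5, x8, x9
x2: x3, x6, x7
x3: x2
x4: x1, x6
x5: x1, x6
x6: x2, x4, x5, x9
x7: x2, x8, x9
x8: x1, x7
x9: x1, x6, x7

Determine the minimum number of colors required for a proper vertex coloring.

x4 and x6 are adjacent, so at least 2 colors are needed.
One proper 2-coloring: x1=1, x2=2, x3=1, x4=2, x5=2, x6=1, x7=1, x8=2, x9=2. Every edge joins two different colors.

2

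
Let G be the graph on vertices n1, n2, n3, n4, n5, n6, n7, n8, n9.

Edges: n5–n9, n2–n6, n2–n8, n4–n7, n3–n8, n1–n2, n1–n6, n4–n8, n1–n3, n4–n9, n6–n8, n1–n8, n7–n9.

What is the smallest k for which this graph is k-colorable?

4

n1, n2, n6, n8 form a clique, so at least 4 colors are needed.
4 colors suffice: color 1 → {n8, n9}; color 2 → {n1, n4, n5}; color 3 → {n2, n3, n7}; color 4 → {n6}. No two adjacent vertices share a color.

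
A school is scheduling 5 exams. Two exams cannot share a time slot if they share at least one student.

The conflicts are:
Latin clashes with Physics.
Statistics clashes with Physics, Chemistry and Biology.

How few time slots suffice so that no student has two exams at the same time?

Statistics and Biology conflict, so at least 2 time slots are needed.
2 time slots suffice: time slot 1 → {Latin, Statistics}; time slot 2 → {Physics, Chemistry, Biology}. Every pair that conflicts lands in different time slots.

2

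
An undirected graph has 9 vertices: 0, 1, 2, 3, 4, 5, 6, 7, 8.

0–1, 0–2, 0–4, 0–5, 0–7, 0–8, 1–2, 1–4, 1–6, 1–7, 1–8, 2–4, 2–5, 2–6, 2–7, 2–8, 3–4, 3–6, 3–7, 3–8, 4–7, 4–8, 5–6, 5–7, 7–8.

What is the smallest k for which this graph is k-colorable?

0, 1, 2, 4, 7, 8 form a clique, so at least 6 colors are needed.
6 colors suffice: color red → {2, 3}; color blue → {6, 7}; color green → {4, 5}; color yellow → {0}; color purple → {8}; color orange → {1}. No two adjacent vertices share a color.

6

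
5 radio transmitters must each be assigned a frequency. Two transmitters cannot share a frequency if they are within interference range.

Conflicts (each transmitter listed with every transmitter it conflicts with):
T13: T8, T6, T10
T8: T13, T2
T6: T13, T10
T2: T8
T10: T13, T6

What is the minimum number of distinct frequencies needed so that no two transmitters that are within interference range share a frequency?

T13, T6, T10 pairwise conflict, so at least 3 frequencies are needed.
A valid assignment using 3 frequencies: T13=1, T8=2, T6=3, T2=1, T10=2. Every pair that conflicts lands in different frequencies.

3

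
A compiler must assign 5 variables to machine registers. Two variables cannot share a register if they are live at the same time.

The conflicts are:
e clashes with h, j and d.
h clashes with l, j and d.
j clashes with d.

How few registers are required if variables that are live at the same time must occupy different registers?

e, h, j, d all conflict with each other, so at least 4 registers are needed.
4 registers suffice: register 1 → {h}; register 2 → {l, d}; register 3 → {j}; register 4 → {e}. Every pair that conflicts lands in different registers.

4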